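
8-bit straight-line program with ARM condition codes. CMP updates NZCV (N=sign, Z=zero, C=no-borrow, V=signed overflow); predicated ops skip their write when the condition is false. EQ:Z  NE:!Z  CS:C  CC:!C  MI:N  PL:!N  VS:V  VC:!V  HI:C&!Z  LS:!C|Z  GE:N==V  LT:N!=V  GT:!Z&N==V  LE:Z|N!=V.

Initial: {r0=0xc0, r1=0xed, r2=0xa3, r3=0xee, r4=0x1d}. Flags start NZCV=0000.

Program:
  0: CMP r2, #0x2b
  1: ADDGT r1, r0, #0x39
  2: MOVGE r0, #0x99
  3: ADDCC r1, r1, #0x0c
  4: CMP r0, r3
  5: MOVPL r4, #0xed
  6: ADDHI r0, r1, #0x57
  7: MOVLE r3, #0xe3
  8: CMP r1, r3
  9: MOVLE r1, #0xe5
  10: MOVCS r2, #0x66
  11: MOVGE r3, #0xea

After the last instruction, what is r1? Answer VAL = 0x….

VAL = 0xed

0: ✓ CMP  NZCV=0011
1: · ADDGT
2: · MOVGE
3: · ADDCC
4: ✓ CMP  NZCV=1000
5: · MOVPL
6: · ADDHI
7: ✓ MOVLE  r3←0xe3
8: ✓ CMP  NZCV=0010
9: · MOVLE
10: ✓ MOVCS  r2←0x66
11: ✓ MOVGE  r3←0xea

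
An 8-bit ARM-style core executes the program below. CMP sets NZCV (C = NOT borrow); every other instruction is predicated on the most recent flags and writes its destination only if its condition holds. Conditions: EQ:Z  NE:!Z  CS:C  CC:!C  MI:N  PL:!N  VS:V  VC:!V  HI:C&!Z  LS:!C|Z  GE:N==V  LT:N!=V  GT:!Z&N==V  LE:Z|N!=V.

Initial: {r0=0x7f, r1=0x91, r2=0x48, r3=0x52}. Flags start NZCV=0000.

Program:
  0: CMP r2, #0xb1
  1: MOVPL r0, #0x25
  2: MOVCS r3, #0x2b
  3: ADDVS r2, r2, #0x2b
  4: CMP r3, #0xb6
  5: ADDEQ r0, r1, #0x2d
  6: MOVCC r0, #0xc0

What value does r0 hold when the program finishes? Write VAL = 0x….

VAL = 0xc0

0: ✓ CMP  NZCV=1001
1: · MOVPL
2: · MOVCS
3: ✓ ADDVS  r2←0x73
4: ✓ CMP  NZCV=1001
5: · ADDEQ
6: ✓ MOVCC  r0←0xc0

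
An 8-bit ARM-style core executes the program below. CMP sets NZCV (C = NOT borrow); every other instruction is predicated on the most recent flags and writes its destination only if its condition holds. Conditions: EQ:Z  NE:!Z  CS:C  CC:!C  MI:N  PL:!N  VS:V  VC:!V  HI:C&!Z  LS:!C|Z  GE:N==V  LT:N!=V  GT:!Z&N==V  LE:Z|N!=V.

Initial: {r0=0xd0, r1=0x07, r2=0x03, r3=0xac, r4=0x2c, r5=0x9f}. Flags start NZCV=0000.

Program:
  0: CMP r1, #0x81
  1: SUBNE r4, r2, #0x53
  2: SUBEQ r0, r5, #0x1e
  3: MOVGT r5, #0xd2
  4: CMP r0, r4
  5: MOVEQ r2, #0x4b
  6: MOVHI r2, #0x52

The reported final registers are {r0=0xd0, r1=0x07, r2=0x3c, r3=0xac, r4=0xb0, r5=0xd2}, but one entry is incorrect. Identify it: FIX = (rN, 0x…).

FIX = (r2, 0x52)

0: ✓ CMP  NZCV=1001
1: ✓ SUBNE  r4←0xb0
2: · SUBEQ
3: ✓ MOVGT  r5←0xd2
4: ✓ CMP  NZCV=0010
5: · MOVEQ
6: ✓ MOVHI  r2←0x52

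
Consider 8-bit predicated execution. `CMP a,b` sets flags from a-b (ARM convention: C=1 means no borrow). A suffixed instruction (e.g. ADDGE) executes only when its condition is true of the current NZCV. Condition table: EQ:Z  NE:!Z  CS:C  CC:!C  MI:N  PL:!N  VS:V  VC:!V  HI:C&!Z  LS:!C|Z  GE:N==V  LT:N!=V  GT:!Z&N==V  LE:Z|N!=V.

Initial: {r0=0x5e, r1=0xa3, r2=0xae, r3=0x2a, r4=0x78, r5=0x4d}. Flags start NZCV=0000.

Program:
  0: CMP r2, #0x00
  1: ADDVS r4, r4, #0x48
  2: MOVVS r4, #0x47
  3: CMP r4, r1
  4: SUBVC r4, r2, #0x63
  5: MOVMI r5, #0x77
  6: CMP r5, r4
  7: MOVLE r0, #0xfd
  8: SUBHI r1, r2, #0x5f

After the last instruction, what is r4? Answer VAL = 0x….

VAL = 0x78

[0] flags=1010 → (cmp)
[1] flags=1010 VS?F → skip
[2] flags=1010 VS?F → skip
[3] flags=1001 → (cmp)
[4] flags=1001 VC?F → skip
[5] flags=1001 MI?T → r5=0x77
[6] flags=1000 → (cmp)
[7] flags=1000 LE?T → r0=0xfd
[8] flags=1000 HI?F → skip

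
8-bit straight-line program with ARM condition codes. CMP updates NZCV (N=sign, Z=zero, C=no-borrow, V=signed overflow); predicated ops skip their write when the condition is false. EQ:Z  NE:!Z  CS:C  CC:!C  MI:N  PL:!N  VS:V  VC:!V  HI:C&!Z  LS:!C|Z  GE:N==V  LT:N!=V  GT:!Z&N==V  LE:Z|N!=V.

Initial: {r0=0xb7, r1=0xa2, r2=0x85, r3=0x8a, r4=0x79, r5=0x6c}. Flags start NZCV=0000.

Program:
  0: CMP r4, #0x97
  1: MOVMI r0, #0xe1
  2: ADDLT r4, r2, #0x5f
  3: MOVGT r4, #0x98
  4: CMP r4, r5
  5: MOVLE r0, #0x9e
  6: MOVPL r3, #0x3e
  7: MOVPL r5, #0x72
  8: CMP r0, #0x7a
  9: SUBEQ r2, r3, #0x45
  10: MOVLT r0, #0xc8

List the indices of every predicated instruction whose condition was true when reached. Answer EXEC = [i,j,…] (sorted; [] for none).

[0] flags=1001 → (cmp)
[1] flags=1001 MI?T → r0=0xe1
[2] flags=1001 LT?F → skip
[3] flags=1001 GT?T → r4=0x98
[4] flags=0011 → (cmp)
[5] flags=0011 LE?T → r0=0x9e
[6] flags=0011 PL?T → r3=0x3e
[7] flags=0011 PL?T → r5=0x72
[8] flags=0011 → (cmp)
[9] flags=0011 EQ?F → skip
[10] flags=0011 LT?T → r0=0xc8

EXEC = [1,3,5,6,7,10]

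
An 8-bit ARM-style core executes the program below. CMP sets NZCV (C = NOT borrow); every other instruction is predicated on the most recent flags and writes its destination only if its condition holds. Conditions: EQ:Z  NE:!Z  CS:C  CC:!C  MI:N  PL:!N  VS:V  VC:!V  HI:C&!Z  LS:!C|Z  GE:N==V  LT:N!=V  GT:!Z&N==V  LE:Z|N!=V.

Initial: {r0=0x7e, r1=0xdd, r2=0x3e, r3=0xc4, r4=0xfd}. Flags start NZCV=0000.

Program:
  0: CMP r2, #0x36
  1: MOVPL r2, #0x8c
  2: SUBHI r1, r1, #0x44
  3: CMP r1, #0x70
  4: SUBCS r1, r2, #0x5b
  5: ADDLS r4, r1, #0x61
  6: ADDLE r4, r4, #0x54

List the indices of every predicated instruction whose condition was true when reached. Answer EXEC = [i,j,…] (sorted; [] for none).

EXEC = [1,2,4,6]

[0] flags=0010 → (cmp)
[1] flags=0010 PL?T → r2=0x8c
[2] flags=0010 HI?T → r1=0x99
[3] flags=0011 → (cmp)
[4] flags=0011 CS?T → r1=0x31
[5] flags=0011 LS?F → skip
[6] flags=0011 LE?T → r4=0x51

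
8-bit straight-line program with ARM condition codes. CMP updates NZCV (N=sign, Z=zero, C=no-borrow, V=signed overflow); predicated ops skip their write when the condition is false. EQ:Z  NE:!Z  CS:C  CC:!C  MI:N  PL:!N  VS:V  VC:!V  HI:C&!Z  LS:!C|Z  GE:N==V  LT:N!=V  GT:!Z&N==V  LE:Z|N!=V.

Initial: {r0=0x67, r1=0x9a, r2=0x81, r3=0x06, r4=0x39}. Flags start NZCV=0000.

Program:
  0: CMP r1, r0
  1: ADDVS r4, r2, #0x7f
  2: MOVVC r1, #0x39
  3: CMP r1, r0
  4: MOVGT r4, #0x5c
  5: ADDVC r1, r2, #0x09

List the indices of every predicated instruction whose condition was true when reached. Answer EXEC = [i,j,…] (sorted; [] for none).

EXEC = [1]

[0] flags=0011 → (cmp)
[1] flags=0011 VS?T → r4=0x00
[2] flags=0011 VC?F → skip
[3] flags=0011 → (cmp)
[4] flags=0011 GT?F → skip
[5] flags=0011 VC?F → skip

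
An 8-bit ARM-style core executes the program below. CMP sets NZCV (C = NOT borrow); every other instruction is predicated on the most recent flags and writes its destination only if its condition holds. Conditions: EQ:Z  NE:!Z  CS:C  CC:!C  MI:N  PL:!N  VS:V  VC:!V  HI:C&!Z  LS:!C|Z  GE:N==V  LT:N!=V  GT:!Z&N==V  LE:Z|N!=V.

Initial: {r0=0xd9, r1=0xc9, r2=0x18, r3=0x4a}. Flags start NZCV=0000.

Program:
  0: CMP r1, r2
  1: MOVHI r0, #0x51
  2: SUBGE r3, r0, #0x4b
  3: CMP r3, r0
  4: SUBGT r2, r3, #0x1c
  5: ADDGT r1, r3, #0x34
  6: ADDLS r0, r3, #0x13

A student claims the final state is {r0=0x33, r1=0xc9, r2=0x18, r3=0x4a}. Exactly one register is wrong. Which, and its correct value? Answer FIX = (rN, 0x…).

FIX = (r0, 0x5d)

[0] flags=1010 → (cmp)
[1] flags=1010 HI?T → r0=0x51
[2] flags=1010 GE?F → skip
[3] flags=1000 → (cmp)
[4] flags=1000 GT?F → skip
[5] flags=1000 GT?F → skip
[6] flags=1000 LS?T → r0=0x5d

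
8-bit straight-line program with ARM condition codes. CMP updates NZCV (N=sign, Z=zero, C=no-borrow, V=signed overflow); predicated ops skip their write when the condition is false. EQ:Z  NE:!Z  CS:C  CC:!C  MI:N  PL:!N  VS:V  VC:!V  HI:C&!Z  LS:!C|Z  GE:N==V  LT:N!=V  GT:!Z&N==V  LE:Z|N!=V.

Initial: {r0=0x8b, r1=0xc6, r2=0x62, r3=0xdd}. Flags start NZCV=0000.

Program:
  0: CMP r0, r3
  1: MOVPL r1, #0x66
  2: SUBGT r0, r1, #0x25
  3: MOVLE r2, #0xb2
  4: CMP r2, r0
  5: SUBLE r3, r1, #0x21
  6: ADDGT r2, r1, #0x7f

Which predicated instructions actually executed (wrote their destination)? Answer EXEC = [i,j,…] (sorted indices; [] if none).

EXEC = [3,6]

0: ✓ CMP  NZCV=1000
1: · MOVPL
2: · SUBGT
3: ✓ MOVLE  r2←0xb2
4: ✓ CMP  NZCV=0010
5: · SUBLE
6: ✓ ADDGT  r2←0x45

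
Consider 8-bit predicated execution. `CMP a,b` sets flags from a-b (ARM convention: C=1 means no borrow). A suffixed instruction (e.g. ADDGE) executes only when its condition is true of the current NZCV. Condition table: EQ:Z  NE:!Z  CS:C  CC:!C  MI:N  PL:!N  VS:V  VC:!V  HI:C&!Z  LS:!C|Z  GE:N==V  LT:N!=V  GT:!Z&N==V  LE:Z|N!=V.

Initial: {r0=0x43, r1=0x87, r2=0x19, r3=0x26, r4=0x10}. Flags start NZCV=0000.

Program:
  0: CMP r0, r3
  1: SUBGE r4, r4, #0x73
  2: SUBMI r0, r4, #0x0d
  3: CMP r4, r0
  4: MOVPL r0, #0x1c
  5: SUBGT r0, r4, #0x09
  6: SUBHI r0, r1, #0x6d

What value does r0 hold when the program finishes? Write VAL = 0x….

[0] flags=0010 → (cmp)
[1] flags=0010 GE?T → r4=0x9d
[2] flags=0010 MI?F → skip
[3] flags=0011 → (cmp)
[4] flags=0011 PL?T → r0=0x1c
[5] flags=0011 GT?F → skip
[6] flags=0011 HI?T → r0=0x1a

VAL = 0x1a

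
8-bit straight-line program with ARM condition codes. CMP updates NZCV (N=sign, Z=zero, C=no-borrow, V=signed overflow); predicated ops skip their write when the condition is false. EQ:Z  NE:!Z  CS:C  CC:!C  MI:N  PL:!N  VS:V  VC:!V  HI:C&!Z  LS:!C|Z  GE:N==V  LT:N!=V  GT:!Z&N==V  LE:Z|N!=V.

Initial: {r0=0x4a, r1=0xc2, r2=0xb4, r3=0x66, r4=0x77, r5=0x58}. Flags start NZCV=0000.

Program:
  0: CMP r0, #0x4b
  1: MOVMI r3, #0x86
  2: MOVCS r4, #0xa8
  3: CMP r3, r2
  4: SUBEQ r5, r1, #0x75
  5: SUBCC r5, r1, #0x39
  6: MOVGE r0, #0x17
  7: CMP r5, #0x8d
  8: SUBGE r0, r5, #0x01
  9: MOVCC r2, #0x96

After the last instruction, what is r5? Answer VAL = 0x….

VAL = 0x89

0: ✓ CMP  NZCV=1000
1: ✓ MOVMI  r3←0x86
2: · MOVCS
3: ✓ CMP  NZCV=1000
4: · SUBEQ
5: ✓ SUBCC  r5←0x89
6: · MOVGE
7: ✓ CMP  NZCV=1000
8: · SUBGE
9: ✓ MOVCC  r2←0x96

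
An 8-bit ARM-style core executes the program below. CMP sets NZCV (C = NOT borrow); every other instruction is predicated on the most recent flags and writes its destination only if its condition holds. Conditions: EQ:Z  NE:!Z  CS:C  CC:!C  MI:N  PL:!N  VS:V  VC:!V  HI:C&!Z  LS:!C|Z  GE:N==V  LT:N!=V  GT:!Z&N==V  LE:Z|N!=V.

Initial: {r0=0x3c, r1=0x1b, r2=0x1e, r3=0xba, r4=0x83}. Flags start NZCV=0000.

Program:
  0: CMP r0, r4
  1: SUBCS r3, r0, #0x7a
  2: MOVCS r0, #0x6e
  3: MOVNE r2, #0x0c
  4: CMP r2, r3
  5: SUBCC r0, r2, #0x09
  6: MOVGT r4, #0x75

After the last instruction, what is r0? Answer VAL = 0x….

VAL = 0x03

0: ✓ CMP  NZCV=1001
1: · SUBCS
2: · MOVCS
3: ✓ MOVNE  r2←0x0c
4: ✓ CMP  NZCV=0000
5: ✓ SUBCC  r0←0x03
6: ✓ MOVGT  r4←0x75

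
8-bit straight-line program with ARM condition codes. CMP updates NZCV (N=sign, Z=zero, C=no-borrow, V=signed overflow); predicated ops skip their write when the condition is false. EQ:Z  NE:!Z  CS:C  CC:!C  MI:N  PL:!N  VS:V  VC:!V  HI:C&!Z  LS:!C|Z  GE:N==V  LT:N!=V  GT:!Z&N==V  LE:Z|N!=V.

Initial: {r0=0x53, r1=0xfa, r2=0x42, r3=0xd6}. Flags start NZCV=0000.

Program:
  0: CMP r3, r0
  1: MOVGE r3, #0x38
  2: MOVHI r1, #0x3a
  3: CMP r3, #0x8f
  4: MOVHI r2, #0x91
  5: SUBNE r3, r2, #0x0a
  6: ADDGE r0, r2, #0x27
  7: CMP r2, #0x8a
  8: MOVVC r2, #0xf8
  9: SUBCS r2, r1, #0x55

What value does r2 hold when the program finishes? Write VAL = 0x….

0: ✓ CMP  NZCV=1010
1: · MOVGE
2: ✓ MOVHI  r1←0x3a
3: ✓ CMP  NZCV=0010
4: ✓ MOVHI  r2←0x91
5: ✓ SUBNE  r3←0x87
6: ✓ ADDGE  r0←0xb8
7: ✓ CMP  NZCV=0010
8: ✓ MOVVC  r2←0xf8
9: ✓ SUBCS  r2←0xe5

VAL = 0xe5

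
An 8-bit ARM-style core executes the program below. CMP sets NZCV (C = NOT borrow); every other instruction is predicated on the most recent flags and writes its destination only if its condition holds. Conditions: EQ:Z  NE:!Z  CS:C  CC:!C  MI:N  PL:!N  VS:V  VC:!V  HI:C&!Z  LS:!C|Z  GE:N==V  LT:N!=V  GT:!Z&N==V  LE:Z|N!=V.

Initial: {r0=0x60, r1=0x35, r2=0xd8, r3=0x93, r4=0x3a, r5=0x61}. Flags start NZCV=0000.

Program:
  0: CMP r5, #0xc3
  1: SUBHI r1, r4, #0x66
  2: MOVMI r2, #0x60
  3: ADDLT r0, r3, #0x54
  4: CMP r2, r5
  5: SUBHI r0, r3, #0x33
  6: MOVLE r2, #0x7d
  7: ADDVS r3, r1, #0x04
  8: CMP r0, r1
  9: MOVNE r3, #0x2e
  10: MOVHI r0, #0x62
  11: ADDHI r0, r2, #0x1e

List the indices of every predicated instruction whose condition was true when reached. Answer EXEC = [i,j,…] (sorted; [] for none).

EXEC = [2,6,9,10,11]

[0] flags=1001 → (cmp)
[1] flags=1001 HI?F → skip
[2] flags=1001 MI?T → r2=0x60
[3] flags=1001 LT?F → skip
[4] flags=1000 → (cmp)
[5] flags=1000 HI?F → skip
[6] flags=1000 LE?T → r2=0x7d
[7] flags=1000 VS?F → skip
[8] flags=0010 → (cmp)
[9] flags=0010 NE?T → r3=0x2e
[10] flags=0010 HI?T → r0=0x62
[11] flags=0010 HI?T → r0=0x9b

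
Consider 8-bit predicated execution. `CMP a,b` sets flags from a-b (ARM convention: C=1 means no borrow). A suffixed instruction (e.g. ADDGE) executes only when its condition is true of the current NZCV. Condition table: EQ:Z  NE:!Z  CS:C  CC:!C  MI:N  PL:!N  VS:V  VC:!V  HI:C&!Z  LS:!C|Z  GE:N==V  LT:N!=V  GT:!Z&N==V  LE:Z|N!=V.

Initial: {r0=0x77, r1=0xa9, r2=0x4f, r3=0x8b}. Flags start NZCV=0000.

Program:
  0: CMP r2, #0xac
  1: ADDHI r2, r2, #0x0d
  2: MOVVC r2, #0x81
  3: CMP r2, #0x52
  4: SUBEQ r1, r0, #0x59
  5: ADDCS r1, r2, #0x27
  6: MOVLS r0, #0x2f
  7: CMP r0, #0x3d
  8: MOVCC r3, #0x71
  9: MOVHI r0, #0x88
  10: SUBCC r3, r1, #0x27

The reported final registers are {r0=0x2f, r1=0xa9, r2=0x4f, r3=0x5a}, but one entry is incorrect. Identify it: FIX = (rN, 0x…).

FIX = (r3, 0x82)

[0] flags=1001 → (cmp)
[1] flags=1001 HI?F → skip
[2] flags=1001 VC?F → skip
[3] flags=1000 → (cmp)
[4] flags=1000 EQ?F → skip
[5] flags=1000 CS?F → skip
[6] flags=1000 LS?T → r0=0x2f
[7] flags=1000 → (cmp)
[8] flags=1000 CC?T → r3=0x71
[9] flags=1000 HI?F → skip
[10] flags=1000 CC?T → r3=0x82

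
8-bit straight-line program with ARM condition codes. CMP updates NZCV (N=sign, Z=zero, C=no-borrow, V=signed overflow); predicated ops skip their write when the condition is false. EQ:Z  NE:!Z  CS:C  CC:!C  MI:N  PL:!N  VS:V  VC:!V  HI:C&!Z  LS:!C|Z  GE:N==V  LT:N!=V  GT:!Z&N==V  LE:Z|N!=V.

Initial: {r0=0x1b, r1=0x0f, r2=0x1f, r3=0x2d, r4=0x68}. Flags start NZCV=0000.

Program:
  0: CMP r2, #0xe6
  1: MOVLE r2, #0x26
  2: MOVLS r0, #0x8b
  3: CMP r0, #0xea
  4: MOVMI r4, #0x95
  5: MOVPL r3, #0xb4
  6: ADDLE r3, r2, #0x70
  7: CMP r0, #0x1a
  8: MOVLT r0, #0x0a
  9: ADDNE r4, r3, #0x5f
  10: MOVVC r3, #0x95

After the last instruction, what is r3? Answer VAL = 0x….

VAL = 0x8f

0: ✓ CMP  NZCV=0000
1: · MOVLE
2: ✓ MOVLS  r0←0x8b
3: ✓ CMP  NZCV=1000
4: ✓ MOVMI  r4←0x95
5: · MOVPL
6: ✓ ADDLE  r3←0x8f
7: ✓ CMP  NZCV=0011
8: ✓ MOVLT  r0←0x0a
9: ✓ ADDNE  r4←0xee
10: · MOVVC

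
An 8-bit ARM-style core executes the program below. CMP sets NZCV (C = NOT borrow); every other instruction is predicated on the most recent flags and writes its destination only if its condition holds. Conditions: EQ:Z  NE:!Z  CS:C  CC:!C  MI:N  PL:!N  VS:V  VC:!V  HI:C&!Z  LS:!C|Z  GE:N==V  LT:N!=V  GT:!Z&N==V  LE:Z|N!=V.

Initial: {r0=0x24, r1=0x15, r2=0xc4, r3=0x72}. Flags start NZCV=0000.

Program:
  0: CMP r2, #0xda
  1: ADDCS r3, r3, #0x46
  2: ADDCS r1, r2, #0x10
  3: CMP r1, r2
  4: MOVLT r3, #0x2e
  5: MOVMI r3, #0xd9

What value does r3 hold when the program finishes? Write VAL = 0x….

0: ✓ CMP  NZCV=1000
1: · ADDCS
2: · ADDCS
3: ✓ CMP  NZCV=0000
4: · MOVLT
5: · MOVMI

VAL = 0x72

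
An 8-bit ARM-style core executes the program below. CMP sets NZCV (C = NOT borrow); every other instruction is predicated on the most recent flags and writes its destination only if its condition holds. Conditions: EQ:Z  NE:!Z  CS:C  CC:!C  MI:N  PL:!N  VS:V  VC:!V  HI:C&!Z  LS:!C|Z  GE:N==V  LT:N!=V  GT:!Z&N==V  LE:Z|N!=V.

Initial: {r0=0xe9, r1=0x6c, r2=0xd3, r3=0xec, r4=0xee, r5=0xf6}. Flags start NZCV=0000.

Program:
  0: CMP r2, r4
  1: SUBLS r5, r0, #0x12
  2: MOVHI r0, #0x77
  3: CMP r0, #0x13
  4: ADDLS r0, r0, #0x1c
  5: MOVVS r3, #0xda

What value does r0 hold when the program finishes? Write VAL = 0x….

VAL = 0xe9

0: ✓ CMP  NZCV=1000
1: ✓ SUBLS  r5←0xd7
2: · MOVHI
3: ✓ CMP  NZCV=1010
4: · ADDLS
5: · MOVVS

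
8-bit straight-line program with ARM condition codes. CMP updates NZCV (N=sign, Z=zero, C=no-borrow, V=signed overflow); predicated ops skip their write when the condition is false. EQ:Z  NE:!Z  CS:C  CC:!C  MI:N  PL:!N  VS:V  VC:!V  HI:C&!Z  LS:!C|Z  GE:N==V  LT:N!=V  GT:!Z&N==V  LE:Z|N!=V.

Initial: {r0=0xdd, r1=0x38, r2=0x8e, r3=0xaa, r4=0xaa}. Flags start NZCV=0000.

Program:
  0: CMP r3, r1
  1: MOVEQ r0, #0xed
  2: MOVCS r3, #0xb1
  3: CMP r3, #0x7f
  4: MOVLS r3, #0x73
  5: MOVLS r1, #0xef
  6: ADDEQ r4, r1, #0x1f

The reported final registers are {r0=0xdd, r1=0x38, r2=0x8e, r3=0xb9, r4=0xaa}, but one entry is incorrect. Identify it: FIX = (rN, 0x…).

FIX = (r3, 0xb1)

0: ✓ CMP  NZCV=0011
1: · MOVEQ
2: ✓ MOVCS  r3←0xb1
3: ✓ CMP  NZCV=0011
4: · MOVLS
5: · MOVLS
6: · ADDEQ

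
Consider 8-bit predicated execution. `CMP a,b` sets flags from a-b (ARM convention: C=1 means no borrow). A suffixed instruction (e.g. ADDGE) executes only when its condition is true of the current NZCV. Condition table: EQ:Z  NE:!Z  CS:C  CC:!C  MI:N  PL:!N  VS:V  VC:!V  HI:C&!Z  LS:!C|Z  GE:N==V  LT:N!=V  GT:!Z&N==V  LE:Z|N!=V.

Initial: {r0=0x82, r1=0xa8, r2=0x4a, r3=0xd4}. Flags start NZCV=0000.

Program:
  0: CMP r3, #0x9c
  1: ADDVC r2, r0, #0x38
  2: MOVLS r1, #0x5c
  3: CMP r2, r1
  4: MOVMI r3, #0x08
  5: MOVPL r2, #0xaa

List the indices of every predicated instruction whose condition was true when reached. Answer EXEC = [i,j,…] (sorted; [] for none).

EXEC = [1,5]

0: ✓ CMP  NZCV=0010
1: ✓ ADDVC  r2←0xba
2: · MOVLS
3: ✓ CMP  NZCV=0010
4: · MOVMI
5: ✓ MOVPL  r2←0xaa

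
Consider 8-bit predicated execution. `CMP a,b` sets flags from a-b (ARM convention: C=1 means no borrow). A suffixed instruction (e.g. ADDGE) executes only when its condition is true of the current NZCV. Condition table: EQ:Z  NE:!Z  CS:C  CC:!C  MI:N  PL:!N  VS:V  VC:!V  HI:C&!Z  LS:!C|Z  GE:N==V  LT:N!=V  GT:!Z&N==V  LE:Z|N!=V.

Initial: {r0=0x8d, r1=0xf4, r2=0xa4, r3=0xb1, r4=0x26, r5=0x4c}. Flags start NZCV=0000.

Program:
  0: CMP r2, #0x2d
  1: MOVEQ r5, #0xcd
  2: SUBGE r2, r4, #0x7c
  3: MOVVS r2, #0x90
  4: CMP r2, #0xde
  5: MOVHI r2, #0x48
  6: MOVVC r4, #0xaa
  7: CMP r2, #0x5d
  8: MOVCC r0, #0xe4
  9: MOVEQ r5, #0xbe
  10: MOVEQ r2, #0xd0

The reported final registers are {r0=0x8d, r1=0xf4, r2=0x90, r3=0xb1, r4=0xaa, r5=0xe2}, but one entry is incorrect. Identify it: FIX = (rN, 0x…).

FIX = (r5, 0x4c)

[0] flags=0011 → (cmp)
[1] flags=0011 EQ?F → skip
[2] flags=0011 GE?F → skip
[3] flags=0011 VS?T → r2=0x90
[4] flags=1000 → (cmp)
[5] flags=1000 HI?F → skip
[6] flags=1000 VC?T → r4=0xaa
[7] flags=0011 → (cmp)
[8] flags=0011 CC?F → skip
[9] flags=0011 EQ?F → skip
[10] flags=0011 EQ?F → skip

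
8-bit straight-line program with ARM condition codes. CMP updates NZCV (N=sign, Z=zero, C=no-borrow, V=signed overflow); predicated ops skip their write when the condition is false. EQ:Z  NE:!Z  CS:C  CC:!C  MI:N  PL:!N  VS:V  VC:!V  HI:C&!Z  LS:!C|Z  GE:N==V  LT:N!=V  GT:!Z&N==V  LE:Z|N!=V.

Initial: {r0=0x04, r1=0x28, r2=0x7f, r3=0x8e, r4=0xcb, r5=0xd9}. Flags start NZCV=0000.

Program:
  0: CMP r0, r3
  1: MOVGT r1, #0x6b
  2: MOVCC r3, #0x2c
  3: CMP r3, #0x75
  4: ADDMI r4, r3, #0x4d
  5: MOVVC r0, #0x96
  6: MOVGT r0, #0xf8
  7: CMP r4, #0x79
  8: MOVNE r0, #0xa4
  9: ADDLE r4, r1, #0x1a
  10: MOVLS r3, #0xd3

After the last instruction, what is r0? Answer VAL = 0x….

[0] flags=0000 → (cmp)
[1] flags=0000 GT?T → r1=0x6b
[2] flags=0000 CC?T → r3=0x2c
[3] flags=1000 → (cmp)
[4] flags=1000 MI?T → r4=0x79
[5] flags=1000 VC?T → r0=0x96
[6] flags=1000 GT?F → skip
[7] flags=0110 → (cmp)
[8] flags=0110 NE?F → skip
[9] flags=0110 LE?T → r4=0x85
[10] flags=0110 LS?T → r3=0xd3

VAL = 0x96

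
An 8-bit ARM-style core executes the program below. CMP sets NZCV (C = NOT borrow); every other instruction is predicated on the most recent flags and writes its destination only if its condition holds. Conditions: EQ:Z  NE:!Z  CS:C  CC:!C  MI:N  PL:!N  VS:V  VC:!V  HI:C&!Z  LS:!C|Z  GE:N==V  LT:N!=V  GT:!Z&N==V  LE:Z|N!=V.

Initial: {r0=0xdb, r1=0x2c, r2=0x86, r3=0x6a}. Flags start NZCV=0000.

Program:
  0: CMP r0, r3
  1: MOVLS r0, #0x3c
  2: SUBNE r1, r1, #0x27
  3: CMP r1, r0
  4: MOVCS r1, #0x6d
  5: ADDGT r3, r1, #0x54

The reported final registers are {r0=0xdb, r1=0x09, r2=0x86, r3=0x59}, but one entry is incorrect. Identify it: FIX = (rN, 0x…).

FIX = (r1, 0x05)

[0] flags=0011 → (cmp)
[1] flags=0011 LS?F → skip
[2] flags=0011 NE?T → r1=0x05
[3] flags=0000 → (cmp)
[4] flags=0000 CS?F → skip
[5] flags=0000 GT?T → r3=0x59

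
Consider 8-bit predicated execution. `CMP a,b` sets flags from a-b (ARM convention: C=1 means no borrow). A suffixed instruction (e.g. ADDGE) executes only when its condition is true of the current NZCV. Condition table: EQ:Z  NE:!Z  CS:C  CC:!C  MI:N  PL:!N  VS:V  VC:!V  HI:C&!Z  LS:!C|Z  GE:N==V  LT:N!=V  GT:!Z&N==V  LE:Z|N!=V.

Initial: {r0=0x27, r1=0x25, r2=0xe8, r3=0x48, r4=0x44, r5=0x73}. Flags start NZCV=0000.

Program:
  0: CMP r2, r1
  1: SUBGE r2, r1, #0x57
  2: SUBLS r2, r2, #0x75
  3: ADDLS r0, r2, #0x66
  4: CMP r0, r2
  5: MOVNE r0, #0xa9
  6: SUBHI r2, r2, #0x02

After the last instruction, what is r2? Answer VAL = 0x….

VAL = 0xe8

[0] flags=1010 → (cmp)
[1] flags=1010 GE?F → skip
[2] flags=1010 LS?F → skip
[3] flags=1010 LS?F → skip
[4] flags=0000 → (cmp)
[5] flags=0000 NE?T → r0=0xa9
[6] flags=0000 HI?F → skip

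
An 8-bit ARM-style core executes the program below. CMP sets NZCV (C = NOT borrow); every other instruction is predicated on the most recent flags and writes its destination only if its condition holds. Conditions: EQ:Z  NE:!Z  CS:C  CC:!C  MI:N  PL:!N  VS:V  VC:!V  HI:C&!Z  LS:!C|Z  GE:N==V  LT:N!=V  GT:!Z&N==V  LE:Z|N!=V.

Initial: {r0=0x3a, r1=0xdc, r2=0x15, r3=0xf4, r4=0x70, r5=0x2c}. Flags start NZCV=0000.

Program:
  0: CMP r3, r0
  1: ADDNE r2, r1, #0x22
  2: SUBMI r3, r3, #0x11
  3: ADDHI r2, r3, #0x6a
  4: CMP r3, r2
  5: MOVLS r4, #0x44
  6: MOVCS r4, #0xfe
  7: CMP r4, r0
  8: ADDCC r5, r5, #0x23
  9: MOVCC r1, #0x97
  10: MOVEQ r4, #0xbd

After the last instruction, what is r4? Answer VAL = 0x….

0: ✓ CMP  NZCV=1010
1: ✓ ADDNE  r2←0xfe
2: ✓ SUBMI  r3←0xe3
3: ✓ ADDHI  r2←0x4d
4: ✓ CMP  NZCV=1010
5: · MOVLS
6: ✓ MOVCS  r4←0xfe
7: ✓ CMP  NZCV=1010
8: · ADDCC
9: · MOVCC
10: · MOVEQ

VAL = 0xfe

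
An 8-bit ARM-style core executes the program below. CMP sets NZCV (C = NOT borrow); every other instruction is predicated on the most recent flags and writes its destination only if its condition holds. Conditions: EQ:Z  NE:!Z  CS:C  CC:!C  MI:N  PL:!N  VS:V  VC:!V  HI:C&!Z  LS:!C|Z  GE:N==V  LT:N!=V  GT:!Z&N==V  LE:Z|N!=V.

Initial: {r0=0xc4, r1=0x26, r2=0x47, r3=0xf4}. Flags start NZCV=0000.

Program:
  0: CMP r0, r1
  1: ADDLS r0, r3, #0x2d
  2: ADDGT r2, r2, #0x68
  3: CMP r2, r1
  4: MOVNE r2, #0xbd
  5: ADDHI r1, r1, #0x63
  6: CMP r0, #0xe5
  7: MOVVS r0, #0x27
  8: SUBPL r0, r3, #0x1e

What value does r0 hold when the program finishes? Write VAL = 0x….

[0] flags=1010 → (cmp)
[1] flags=1010 LS?F → skip
[2] flags=1010 GT?F → skip
[3] flags=0010 → (cmp)
[4] flags=0010 NE?T → r2=0xbd
[5] flags=0010 HI?T → r1=0x89
[6] flags=1000 → (cmp)
[7] flags=1000 VS?F → skip
[8] flags=1000 PL?F → skip

VAL = 0xc4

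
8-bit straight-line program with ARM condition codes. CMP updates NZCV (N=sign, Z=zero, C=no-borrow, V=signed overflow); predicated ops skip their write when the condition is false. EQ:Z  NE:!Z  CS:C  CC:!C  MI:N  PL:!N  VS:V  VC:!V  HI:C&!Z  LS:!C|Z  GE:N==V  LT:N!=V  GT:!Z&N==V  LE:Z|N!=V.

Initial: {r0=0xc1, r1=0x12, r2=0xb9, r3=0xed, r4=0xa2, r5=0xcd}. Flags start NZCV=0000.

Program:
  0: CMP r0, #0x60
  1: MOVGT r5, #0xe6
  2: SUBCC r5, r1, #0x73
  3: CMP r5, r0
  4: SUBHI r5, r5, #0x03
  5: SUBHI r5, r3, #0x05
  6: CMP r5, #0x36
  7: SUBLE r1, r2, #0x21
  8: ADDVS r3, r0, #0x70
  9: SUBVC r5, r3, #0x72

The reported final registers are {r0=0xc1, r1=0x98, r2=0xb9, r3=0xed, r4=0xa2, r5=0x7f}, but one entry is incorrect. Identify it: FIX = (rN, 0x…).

0: ✓ CMP  NZCV=0011
1: · MOVGT
2: · SUBCC
3: ✓ CMP  NZCV=0010
4: ✓ SUBHI  r5←0xca
5: ✓ SUBHI  r5←0xe8
6: ✓ CMP  NZCV=1010
7: ✓ SUBLE  r1←0x98
8: · ADDVS
9: ✓ SUBVC  r5←0x7b

FIX = (r5, 0x7b)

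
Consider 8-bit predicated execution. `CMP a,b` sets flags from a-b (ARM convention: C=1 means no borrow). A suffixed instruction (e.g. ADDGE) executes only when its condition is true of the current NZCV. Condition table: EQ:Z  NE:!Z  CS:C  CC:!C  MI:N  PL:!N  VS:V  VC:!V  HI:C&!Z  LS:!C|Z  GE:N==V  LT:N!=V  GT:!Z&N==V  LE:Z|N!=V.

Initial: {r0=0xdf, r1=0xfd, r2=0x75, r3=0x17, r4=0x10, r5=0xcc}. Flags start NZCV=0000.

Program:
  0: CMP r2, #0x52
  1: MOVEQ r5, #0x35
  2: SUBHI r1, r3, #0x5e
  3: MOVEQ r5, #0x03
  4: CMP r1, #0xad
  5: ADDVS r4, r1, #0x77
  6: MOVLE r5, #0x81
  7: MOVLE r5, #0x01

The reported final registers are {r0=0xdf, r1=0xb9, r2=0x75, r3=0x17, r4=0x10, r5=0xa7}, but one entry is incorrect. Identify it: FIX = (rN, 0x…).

FIX = (r5, 0xcc)

[0] flags=0010 → (cmp)
[1] flags=0010 EQ?F → skip
[2] flags=0010 HI?T → r1=0xb9
[3] flags=0010 EQ?F → skip
[4] flags=0010 → (cmp)
[5] flags=0010 VS?F → skip
[6] flags=0010 LE?F → skip
[7] flags=0010 LE?F → skip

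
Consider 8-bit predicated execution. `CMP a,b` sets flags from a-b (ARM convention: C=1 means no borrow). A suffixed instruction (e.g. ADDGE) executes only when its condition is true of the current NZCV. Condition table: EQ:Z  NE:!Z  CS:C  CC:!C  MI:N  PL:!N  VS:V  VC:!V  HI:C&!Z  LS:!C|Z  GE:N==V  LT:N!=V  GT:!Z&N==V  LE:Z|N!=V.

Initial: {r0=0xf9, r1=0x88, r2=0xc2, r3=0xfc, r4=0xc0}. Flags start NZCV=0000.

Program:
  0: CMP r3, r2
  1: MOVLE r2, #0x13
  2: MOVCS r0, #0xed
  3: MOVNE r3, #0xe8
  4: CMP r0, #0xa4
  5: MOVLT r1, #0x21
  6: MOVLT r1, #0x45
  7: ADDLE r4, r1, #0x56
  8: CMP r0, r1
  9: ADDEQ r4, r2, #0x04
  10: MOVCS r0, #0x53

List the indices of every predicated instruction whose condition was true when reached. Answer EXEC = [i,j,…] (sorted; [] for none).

EXEC = [2,3,10]

[0] flags=0010 → (cmp)
[1] flags=0010 LE?F → skip
[2] flags=0010 CS?T → r0=0xed
[3] flags=0010 NE?T → r3=0xe8
[4] flags=0010 → (cmp)
[5] flags=0010 LT?F → skip
[6] flags=0010 LT?F → skip
[7] flags=0010 LE?F → skip
[8] flags=0010 → (cmp)
[9] flags=0010 EQ?F → skip
[10] flags=0010 CS?T → r0=0x53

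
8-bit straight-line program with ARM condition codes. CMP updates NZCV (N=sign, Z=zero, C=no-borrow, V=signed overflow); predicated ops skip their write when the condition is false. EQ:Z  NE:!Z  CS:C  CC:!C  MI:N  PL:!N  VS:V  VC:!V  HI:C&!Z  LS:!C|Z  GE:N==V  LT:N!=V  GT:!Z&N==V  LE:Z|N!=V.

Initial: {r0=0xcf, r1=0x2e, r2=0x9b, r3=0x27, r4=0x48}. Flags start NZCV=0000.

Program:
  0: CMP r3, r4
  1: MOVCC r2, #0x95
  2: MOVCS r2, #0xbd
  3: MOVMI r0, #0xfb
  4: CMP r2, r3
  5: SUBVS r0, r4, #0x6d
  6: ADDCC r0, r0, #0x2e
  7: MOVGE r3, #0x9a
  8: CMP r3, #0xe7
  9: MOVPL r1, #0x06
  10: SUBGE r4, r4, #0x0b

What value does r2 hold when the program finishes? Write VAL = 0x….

VAL = 0x95

[0] flags=1000 → (cmp)
[1] flags=1000 CC?T → r2=0x95
[2] flags=1000 CS?F → skip
[3] flags=1000 MI?T → r0=0xfb
[4] flags=0011 → (cmp)
[5] flags=0011 VS?T → r0=0xdb
[6] flags=0011 CC?F → skip
[7] flags=0011 GE?F → skip
[8] flags=0000 → (cmp)
[9] flags=0000 PL?T → r1=0x06
[10] flags=0000 GE?T → r4=0x3d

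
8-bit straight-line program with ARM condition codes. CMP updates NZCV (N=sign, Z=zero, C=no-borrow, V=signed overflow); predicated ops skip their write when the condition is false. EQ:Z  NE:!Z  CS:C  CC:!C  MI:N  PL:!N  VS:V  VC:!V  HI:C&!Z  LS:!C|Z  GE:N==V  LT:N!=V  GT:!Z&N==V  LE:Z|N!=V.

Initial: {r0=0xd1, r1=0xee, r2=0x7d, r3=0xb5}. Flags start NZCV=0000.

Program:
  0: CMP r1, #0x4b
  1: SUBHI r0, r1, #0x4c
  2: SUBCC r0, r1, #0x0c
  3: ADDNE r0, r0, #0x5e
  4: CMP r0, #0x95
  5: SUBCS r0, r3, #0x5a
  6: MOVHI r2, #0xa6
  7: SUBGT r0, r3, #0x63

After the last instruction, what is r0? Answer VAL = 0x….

VAL = 0x52

0: ✓ CMP  NZCV=1010
1: ✓ SUBHI  r0←0xa2
2: · SUBCC
3: ✓ ADDNE  r0←0x00
4: ✓ CMP  NZCV=0000
5: · SUBCS
6: · MOVHI
7: ✓ SUBGT  r0←0x52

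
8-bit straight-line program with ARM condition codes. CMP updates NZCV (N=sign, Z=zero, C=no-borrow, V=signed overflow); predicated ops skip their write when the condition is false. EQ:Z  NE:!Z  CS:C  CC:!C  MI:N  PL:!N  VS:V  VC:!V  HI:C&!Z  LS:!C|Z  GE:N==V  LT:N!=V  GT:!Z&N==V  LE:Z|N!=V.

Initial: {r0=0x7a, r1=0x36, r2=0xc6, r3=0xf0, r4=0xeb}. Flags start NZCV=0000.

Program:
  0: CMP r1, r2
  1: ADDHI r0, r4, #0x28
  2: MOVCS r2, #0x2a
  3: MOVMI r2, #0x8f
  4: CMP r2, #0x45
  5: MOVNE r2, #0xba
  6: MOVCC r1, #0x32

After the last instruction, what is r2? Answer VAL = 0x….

VAL = 0xba

0: ✓ CMP  NZCV=0000
1: · ADDHI
2: · MOVCS
3: · MOVMI
4: ✓ CMP  NZCV=1010
5: ✓ MOVNE  r2←0xba
6: · MOVCC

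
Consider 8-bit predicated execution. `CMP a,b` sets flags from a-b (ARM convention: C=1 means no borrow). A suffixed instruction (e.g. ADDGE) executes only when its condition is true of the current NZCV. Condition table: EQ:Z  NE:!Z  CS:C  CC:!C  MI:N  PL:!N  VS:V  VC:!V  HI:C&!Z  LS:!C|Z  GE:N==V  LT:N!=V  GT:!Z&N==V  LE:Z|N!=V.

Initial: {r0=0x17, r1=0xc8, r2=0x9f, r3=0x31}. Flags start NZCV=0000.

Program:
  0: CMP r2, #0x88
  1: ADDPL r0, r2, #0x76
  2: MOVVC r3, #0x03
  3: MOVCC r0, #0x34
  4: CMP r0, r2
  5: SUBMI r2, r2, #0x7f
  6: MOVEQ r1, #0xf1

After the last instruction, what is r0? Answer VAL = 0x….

0: ✓ CMP  NZCV=0010
1: ✓ ADDPL  r0←0x15
2: ✓ MOVVC  r3←0x03
3: · MOVCC
4: ✓ CMP  NZCV=0000
5: · SUBMI
6: · MOVEQ

VAL = 0x15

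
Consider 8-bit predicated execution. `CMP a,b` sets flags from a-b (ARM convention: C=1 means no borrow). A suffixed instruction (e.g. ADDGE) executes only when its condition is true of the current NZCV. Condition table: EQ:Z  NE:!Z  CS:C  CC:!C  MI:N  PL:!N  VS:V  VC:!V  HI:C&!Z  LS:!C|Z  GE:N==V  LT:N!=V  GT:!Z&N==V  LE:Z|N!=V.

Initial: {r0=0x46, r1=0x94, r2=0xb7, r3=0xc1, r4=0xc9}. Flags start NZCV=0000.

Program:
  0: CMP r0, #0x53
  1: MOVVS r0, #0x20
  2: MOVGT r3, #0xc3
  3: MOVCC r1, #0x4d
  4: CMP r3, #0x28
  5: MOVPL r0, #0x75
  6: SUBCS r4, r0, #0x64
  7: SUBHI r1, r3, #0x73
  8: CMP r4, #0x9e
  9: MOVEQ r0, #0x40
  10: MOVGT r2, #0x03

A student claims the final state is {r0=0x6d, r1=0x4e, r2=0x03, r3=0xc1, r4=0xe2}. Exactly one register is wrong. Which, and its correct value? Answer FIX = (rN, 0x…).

[0] flags=1000 → (cmp)
[1] flags=1000 VS?F → skip
[2] flags=1000 GT?F → skip
[3] flags=1000 CC?T → r1=0x4d
[4] flags=1010 → (cmp)
[5] flags=1010 PL?F → skip
[6] flags=1010 CS?T → r4=0xe2
[7] flags=1010 HI?T → r1=0x4e
[8] flags=0010 → (cmp)
[9] flags=0010 EQ?F → skip
[10] flags=0010 GT?T → r2=0x03

FIX = (r0, 0x46)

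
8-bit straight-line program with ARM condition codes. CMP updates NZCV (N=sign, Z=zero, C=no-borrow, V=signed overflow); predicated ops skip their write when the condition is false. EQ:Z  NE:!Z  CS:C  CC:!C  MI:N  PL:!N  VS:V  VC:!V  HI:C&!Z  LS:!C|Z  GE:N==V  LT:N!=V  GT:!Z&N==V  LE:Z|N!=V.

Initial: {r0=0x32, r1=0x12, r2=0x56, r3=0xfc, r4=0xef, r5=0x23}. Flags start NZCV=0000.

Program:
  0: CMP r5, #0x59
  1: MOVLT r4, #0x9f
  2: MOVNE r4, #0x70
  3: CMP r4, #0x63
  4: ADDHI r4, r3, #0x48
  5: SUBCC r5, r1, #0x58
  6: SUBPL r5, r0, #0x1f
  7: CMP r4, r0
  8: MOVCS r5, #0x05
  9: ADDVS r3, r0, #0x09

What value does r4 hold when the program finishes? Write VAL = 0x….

0: ✓ CMP  NZCV=1000
1: ✓ MOVLT  r4←0x9f
2: ✓ MOVNE  r4←0x70
3: ✓ CMP  NZCV=0010
4: ✓ ADDHI  r4←0x44
5: · SUBCC
6: ✓ SUBPL  r5←0x13
7: ✓ CMP  NZCV=0010
8: ✓ MOVCS  r5←0x05
9: · ADDVS

VAL = 0x44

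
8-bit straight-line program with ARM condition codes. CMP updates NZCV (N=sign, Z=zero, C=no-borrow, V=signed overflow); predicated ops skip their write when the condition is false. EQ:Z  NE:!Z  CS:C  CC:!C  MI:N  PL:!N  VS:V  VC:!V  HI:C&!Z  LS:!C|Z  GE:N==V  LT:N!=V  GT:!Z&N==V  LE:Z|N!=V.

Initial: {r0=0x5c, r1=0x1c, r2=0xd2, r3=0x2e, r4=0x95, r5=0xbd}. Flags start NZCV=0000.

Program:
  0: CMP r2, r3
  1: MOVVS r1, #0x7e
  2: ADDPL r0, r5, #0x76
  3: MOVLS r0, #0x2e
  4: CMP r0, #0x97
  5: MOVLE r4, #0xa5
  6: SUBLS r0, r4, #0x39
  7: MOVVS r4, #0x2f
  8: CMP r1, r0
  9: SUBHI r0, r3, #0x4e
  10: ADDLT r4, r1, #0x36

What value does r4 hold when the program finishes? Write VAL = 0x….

0: ✓ CMP  NZCV=1010
1: · MOVVS
2: · ADDPL
3: · MOVLS
4: ✓ CMP  NZCV=1001
5: · MOVLE
6: ✓ SUBLS  r0←0x5c
7: ✓ MOVVS  r4←0x2f
8: ✓ CMP  NZCV=1000
9: · SUBHI
10: ✓ ADDLT  r4←0x52

VAL = 0x52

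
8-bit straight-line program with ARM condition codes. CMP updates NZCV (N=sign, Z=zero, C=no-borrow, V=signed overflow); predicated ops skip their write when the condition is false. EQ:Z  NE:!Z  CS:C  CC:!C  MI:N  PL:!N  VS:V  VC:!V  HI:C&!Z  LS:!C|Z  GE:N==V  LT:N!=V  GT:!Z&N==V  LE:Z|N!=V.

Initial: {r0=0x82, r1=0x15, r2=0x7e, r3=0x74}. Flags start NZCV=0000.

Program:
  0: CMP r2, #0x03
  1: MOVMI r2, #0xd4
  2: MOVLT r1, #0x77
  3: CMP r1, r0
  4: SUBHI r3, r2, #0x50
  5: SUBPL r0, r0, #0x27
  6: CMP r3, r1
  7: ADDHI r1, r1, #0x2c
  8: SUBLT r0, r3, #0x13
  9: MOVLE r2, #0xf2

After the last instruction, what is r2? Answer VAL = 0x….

VAL = 0x7e

0: ✓ CMP  NZCV=0010
1: · MOVMI
2: · MOVLT
3: ✓ CMP  NZCV=1001
4: · SUBHI
5: · SUBPL
6: ✓ CMP  NZCV=0010
7: ✓ ADDHI  r1←0x41
8: · SUBLT
9: · MOVLE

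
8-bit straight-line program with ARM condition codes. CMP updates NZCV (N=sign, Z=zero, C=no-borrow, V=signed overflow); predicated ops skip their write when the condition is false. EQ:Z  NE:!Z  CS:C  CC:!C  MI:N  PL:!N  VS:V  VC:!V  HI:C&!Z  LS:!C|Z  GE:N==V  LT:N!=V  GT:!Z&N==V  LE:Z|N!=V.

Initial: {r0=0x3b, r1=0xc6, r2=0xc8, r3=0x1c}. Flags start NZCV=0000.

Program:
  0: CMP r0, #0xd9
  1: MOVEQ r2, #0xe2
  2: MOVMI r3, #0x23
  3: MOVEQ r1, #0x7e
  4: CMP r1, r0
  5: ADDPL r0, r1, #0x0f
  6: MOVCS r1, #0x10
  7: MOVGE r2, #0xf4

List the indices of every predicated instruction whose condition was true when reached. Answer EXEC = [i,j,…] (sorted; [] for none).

EXEC = [6]

0: ✓ CMP  NZCV=0000
1: · MOVEQ
2: · MOVMI
3: · MOVEQ
4: ✓ CMP  NZCV=1010
5: · ADDPL
6: ✓ MOVCS  r1←0x10
7: · MOVGE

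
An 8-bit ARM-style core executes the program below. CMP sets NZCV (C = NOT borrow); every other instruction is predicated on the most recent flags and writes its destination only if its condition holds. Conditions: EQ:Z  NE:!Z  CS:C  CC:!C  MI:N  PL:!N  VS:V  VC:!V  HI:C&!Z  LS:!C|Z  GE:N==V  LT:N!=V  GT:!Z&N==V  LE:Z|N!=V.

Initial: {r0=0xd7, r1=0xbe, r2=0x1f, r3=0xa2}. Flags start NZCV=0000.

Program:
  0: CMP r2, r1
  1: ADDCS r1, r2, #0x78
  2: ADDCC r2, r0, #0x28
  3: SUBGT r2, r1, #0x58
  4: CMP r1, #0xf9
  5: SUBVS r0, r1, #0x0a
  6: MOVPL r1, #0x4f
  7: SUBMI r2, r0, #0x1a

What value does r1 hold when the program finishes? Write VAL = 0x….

[0] flags=0000 → (cmp)
[1] flags=0000 CS?F → skip
[2] flags=0000 CC?T → r2=0xff
[3] flags=0000 GT?T → r2=0x66
[4] flags=1000 → (cmp)
[5] flags=1000 VS?F → skip
[6] flags=1000 PL?F → skip
[7] flags=1000 MI?T → r2=0xbd

VAL = 0xbe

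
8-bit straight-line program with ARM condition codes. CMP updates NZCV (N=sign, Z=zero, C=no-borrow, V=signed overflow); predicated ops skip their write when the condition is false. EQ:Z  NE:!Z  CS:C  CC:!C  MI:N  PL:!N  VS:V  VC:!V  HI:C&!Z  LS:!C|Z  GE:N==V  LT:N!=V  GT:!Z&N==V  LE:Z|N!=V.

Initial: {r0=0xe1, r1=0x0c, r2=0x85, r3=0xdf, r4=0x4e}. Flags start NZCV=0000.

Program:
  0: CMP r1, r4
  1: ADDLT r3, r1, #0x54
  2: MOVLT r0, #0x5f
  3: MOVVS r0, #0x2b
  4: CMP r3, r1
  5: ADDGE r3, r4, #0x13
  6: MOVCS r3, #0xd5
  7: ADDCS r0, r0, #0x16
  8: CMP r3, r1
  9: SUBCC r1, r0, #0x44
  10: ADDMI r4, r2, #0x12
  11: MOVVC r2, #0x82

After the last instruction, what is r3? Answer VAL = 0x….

VAL = 0xd5

[0] flags=1000 → (cmp)
[1] flags=1000 LT?T → r3=0x60
[2] flags=1000 LT?T → r0=0x5f
[3] flags=1000 VS?F → skip
[4] flags=0010 → (cmp)
[5] flags=0010 GE?T → r3=0x61
[6] flags=0010 CS?T → r3=0xd5
[7] flags=0010 CS?T → r0=0x75
[8] flags=1010 → (cmp)
[9] flags=1010 CC?F → skip
[10] flags=1010 MI?T → r4=0x97
[11] flags=1010 VC?T → r2=0x82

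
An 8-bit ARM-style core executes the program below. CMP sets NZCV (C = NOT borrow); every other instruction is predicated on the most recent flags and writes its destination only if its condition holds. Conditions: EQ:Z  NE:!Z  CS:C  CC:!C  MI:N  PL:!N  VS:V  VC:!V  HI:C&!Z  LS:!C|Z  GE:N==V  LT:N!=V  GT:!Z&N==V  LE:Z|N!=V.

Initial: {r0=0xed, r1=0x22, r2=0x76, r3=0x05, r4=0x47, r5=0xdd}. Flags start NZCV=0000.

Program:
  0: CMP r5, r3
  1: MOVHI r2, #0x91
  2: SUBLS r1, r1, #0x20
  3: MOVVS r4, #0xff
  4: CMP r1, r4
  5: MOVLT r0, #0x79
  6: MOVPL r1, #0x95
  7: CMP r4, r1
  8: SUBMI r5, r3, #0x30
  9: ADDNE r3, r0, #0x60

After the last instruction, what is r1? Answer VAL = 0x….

0: ✓ CMP  NZCV=1010
1: ✓ MOVHI  r2←0x91
2: · SUBLS
3: · MOVVS
4: ✓ CMP  NZCV=1000
5: ✓ MOVLT  r0←0x79
6: · MOVPL
7: ✓ CMP  NZCV=0010
8: · SUBMI
9: ✓ ADDNE  r3←0xd9

VAL = 0x22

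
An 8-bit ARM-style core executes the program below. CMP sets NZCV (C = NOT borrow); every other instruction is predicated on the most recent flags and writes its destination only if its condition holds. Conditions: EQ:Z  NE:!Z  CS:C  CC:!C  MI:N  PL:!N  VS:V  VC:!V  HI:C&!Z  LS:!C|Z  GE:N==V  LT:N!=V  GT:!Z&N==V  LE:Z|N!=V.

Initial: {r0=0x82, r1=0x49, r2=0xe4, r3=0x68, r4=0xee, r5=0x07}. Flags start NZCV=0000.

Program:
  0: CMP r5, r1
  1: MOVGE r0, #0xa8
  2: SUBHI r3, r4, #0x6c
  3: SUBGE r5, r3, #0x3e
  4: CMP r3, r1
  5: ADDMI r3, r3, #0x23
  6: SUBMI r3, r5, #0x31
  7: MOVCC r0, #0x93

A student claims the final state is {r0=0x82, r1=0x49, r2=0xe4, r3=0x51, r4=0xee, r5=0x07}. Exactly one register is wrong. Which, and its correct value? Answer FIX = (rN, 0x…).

FIX = (r3, 0x68)

[0] flags=1000 → (cmp)
[1] flags=1000 GE?F → skip
[2] flags=1000 HI?F → skip
[3] flags=1000 GE?F → skip
[4] flags=0010 → (cmp)
[5] flags=0010 MI?F → skip
[6] flags=0010 MI?F → skip
[7] flags=0010 CC?F → skip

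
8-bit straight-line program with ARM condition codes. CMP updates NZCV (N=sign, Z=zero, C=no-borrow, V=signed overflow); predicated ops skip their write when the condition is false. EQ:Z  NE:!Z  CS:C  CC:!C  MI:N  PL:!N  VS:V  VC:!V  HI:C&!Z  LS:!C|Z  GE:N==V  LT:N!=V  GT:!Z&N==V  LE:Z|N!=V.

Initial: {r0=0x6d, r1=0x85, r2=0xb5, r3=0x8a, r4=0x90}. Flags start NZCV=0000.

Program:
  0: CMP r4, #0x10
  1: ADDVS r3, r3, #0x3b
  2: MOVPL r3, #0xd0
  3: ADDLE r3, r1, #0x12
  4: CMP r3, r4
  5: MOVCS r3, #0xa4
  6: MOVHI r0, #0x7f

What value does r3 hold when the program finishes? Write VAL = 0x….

[0] flags=1010 → (cmp)
[1] flags=1010 VS?F → skip
[2] flags=1010 PL?F → skip
[3] flags=1010 LE?T → r3=0x97
[4] flags=0010 → (cmp)
[5] flags=0010 CS?T → r3=0xa4
[6] flags=0010 HI?T → r0=0x7f

VAL = 0xa4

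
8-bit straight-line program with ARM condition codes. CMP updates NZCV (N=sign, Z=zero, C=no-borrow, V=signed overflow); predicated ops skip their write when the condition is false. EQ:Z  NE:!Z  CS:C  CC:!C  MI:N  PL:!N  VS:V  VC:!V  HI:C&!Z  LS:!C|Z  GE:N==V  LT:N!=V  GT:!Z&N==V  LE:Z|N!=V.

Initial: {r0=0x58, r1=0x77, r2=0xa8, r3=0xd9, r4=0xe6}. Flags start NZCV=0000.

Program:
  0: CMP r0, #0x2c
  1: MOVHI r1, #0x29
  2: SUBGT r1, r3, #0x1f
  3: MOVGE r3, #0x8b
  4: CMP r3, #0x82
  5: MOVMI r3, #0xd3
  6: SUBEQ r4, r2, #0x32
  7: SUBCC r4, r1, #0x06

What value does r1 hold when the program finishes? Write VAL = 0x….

VAL = 0xba

[0] flags=0010 → (cmp)
[1] flags=0010 HI?T → r1=0x29
[2] flags=0010 GT?T → r1=0xba
[3] flags=0010 GE?T → r3=0x8b
[4] flags=0010 → (cmp)
[5] flags=0010 MI?F → skip
[6] flags=0010 EQ?F → skip
[7] flags=0010 CC?F → skip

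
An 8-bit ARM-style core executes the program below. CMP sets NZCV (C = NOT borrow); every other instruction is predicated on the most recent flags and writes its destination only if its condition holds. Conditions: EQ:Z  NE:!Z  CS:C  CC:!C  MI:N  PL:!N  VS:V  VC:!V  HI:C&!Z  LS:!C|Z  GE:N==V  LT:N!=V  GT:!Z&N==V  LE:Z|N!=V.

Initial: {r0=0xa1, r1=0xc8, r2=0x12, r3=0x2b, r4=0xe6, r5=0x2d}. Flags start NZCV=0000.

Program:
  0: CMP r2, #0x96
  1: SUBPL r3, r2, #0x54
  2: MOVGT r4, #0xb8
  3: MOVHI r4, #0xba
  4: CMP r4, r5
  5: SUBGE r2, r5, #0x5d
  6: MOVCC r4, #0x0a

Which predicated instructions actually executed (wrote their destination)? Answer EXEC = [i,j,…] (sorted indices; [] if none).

0: ✓ CMP  NZCV=0000
1: ✓ SUBPL  r3←0xbe
2: ✓ MOVGT  r4←0xb8
3: · MOVHI
4: ✓ CMP  NZCV=1010
5: · SUBGE
6: · MOVCC

EXEC = [1,2]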